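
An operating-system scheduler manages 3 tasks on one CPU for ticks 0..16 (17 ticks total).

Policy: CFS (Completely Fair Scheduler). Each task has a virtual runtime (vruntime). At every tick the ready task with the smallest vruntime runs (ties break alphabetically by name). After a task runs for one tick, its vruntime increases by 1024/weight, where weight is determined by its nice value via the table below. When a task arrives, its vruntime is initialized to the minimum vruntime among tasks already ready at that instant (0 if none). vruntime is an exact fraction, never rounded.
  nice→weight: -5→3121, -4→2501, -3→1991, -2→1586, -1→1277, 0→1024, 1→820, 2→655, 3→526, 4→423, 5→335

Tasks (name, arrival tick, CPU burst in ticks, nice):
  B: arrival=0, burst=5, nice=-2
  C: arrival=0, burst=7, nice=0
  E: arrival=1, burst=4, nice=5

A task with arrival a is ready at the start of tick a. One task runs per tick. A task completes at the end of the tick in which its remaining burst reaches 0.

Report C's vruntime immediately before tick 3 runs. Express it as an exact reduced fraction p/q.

t=0: vr[B=0 C=0] → run B
t=1: vr[B=512/793 C=0 E=0] → run C
t=2: vr[B=512/793 C=1 E=0] → run E
t=3: vr[B=512/793 C=1 E=1024/335] → run B
t=4: vr[B=1024/793 C=1 E=1024/335] → run C
t=5: vr[B=1024/793 C=2 E=1024/335] → run B
t=6: vr[B=1536/793 C=2 E=1024/335] → run B
t=7: vr[B=2048/793 C=2 E=1024/335] → run C
t=8: vr[B=2048/793 C=3 E=1024/335] → run B
t=9: vr[C=3 E=1024/335] → run C
t=10: vr[C=4 E=1024/335] → run E
t=11: vr[C=4 E=2048/335] → run C
t=12: vr[C=5 E=2048/335] → run C
t=13: vr[C=6 E=2048/335] → run C
t=14: vr[E=2048/335] → run E
t=15: vr[E=3072/335] → run E
t=16: (idle)

vruntime(C, start of tick 3) = 1/1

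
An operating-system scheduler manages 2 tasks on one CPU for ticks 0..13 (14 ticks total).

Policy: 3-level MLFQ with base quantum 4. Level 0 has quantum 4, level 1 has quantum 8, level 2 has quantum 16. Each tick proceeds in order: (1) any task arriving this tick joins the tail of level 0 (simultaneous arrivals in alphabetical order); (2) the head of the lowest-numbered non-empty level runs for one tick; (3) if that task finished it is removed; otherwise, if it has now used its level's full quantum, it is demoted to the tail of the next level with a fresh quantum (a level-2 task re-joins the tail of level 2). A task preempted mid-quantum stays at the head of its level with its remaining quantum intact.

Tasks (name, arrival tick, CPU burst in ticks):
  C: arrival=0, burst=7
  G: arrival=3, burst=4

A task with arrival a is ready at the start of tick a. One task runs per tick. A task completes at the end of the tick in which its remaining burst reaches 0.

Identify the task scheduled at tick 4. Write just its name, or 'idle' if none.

t=0: L0/L1/L2 = C/-/- → run C
t=1: L0/L1/L2 = C/-/- → run C
t=2: L0/L1/L2 = C/-/- → run C
t=3: L0/L1/L2 = CG/-/- → run C
t=4: L0/L1/L2 = G/C/- → run G
t=5: L0/L1/L2 = G/C/- → run G
t=6: L0/L1/L2 = G/C/- → run G
t=7: L0/L1/L2 = G/C/- → run G
t=8: L0/L1/L2 = -/C/- → run C
t=9: L0/L1/L2 = -/C/- → run C
t=10: L0/L1/L2 = -/C/- → run C
t=11: (idle)
t=12: (idle)
t=13: (idle)

running at tick 4 = G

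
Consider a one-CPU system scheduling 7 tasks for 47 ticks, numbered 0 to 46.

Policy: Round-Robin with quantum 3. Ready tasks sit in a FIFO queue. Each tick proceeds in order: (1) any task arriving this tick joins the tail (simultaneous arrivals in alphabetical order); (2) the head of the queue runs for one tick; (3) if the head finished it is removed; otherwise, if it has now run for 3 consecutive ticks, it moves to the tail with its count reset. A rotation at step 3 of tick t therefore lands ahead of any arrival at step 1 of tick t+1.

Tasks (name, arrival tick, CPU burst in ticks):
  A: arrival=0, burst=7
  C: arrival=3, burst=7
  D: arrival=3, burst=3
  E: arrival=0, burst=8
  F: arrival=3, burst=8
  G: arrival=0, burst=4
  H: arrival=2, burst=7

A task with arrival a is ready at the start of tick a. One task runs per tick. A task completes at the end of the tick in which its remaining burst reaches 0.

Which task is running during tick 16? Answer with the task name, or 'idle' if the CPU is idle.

t=0: queue=[A,E,G] q_used=0 → run A
t=1: queue=[A,E,G] q_used=1 → run A
t=2: queue=[A,E,G,H] q_used=2 → run A
t=3: queue=[E,G,H,A,C,D,F] q_used=0 → run E
t=4: queue=[E,G,H,A,C,D,F] q_used=1 → run E
t=5: queue=[E,G,H,A,C,D,F] q_used=2 → run E
t=6: queue=[G,H,A,C,D,F,E] q_used=0 → run G
t=7: queue=[G,H,A,C,D,F,E] q_used=1 → run G
t=8: queue=[G,H,A,C,D,F,E] q_used=2 → run G
t=9: queue=[H,A,C,D,F,E,G] q_used=0 → run H
t=10: queue=[H,A,C,D,F,E,G] q_used=1 → run H
t=11: queue=[H,A,C,D,F,E,G] q_used=2 → run H
t=12: queue=[A,C,D,F,E,G,H] q_used=0 → run A
t=13: queue=[A,C,D,F,E,G,H] q_used=1 → run A
t=14: queue=[A,C,D,F,E,G,H] q_used=2 → run A
t=15: queue=[C,D,F,E,G,H,A] q_used=0 → run C
t=16: queue=[C,D,F,E,G,H,A] q_used=1 → run C
t=17: queue=[C,D,F,E,G,H,A] q_used=2 → run C
t=18: queue=[D,F,E,G,H,A,C] q_used=0 → run D
t=19: queue=[D,F,E,G,H,A,C] q_used=1 → run D
t=20: queue=[D,F,E,G,H,A,C] q_used=2 → run D
t=21: queue=[F,E,G,H,A,C] q_used=0 → run F
t=22: queue=[F,E,G,H,A,C] q_used=1 → run F
t=23: queue=[F,E,G,H,A,C] q_used=2 → run F
t=24: queue=[E,G,H,A,C,F] q_used=0 → run E
t=25: queue=[E,G,H,A,C,F] q_used=1 → run E
t=26: queue=[E,G,H,A,C,F] q_used=2 → run E
t=27: queue=[G,H,A,C,F,E] q_used=0 → run G
t=28: queue=[H,A,C,F,E] q_used=0 → run H
t=29: queue=[H,A,C,F,E] q_used=1 → run H
t=30: queue=[H,A,C,F,E] q_used=2 → run H
t=31: queue=[A,C,F,E,H] q_used=0 → run A
t=32: queue=[C,F,E,H] q_used=0 → run C
t=33: queue=[C,F,E,H] q_used=1 → run C
t=34: queue=[C,F,E,H] q_used=2 → run C
t=35: queue=[F,E,H,C] q_used=0 → run F
t=36: queue=[F,E,H,C] q_used=1 → run F
t=37: queue=[F,E,H,C] q_used=2 → run F
t=38: queue=[E,H,C,F] q_used=0 → run E
t=39: queue=[E,H,C,F] q_used=1 → run E
t=40: queue=[H,C,F] q_used=0 → run H
t=41: queue=[C,F] q_used=0 → run C
t=42: queue=[F] q_used=0 → run F
t=43: queue=[F] q_used=1 → run F
t=44: (idle)
t=45: (idle)
t=46: (idle)

running at tick 16 = C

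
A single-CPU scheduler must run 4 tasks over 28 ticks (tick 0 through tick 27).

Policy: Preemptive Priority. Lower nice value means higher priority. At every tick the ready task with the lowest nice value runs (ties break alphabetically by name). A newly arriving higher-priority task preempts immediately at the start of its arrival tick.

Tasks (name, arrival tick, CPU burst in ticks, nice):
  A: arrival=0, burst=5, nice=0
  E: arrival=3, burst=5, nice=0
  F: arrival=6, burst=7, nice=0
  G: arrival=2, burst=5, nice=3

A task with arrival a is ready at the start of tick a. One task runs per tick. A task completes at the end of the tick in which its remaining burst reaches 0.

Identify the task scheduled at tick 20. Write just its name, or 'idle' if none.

running at tick 20 = G

t=0: ready={A} → run A
t=1: ready={A} → run A
t=2: ready={A,G} → run A
t=3: ready={A,E,G} → run A
t=4: ready={A,E,G} → run A
t=5: ready={E,G} → run E
t=6: ready={E,F,G} → run E
t=7: ready={E,F,G} → run E
t=8: ready={E,F,G} → run E
t=9: ready={E,F,G} → run E
t=10: ready={F,G} → run F
t=11: ready={F,G} → run F
t=12: ready={F,G} → run F
t=13: ready={F,G} → run F
t=14: ready={F,G} → run F
t=15: ready={F,G} → run F
t=16: ready={F,G} → run F
t=17: ready={G} → run G
t=18: ready={G} → run G
t=19: ready={G} → run G
t=20: ready={G} → run G
t=21: ready={G} → run G
t=22: (idle)
t=23: (idle)
t=24: (idle)
t=25: (idle)
t=26: (idle)
t=27: (idle)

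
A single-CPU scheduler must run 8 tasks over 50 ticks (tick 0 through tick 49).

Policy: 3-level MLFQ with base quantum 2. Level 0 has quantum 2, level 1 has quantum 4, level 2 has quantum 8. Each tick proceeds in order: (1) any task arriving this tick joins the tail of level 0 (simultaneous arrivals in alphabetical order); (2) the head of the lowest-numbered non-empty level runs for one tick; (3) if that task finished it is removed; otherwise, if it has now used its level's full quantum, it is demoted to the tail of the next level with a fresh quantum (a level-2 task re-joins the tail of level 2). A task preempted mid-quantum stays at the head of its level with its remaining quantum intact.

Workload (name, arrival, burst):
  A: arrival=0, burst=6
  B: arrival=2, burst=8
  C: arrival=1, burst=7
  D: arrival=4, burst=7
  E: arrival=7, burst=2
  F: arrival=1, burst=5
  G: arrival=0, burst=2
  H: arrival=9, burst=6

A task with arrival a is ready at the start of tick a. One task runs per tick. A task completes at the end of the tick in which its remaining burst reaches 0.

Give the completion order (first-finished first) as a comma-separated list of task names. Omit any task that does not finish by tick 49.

completion order = G, E, A, F, H, C, B, D

t=0: L0/L1/L2 = AG/-/- → run A
t=1: L0/L1/L2 = AGCF/-/- → run A
t=2: L0/L1/L2 = GCFB/A/- → run G
t=3: L0/L1/L2 = GCFB/A/- → run G
t=4: L0/L1/L2 = CFBD/A/- → run C
t=5: L0/L1/L2 = CFBD/A/- → run C
t=6: L0/L1/L2 = FBD/AC/- → run F
t=7: L0/L1/L2 = FBDE/AC/- → run F
t=8: L0/L1/L2 = BDE/ACF/- → run B
t=9: L0/L1/L2 = BDEH/ACF/- → run B
t=10: L0/L1/L2 = DEH/ACFB/- → run D
t=11: L0/L1/L2 = DEH/ACFB/- → run D
t=12: L0/L1/L2 = EH/ACFBD/- → run E
t=13: L0/L1/L2 = EH/ACFBD/- → run E
t=14: L0/L1/L2 = H/ACFBD/- → run H
t=15: L0/L1/L2 = H/ACFBD/- → run H
t=16: L0/L1/L2 = -/ACFBDH/- → run A
t=17: L0/L1/L2 = -/ACFBDH/- → run A
t=18: L0/L1/L2 = -/ACFBDH/- → run A
t=19: L0/L1/L2 = -/ACFBDH/- → run A
t=20: L0/L1/L2 = -/CFBDH/- → run C
t=21: L0/L1/L2 = -/CFBDH/- → run C
t=22: L0/L1/L2 = -/CFBDH/- → run C
t=23: L0/L1/L2 = -/CFBDH/- → run C
t=24: L0/L1/L2 = -/FBDH/C → run F
t=25: L0/L1/L2 = -/FBDH/C → run F
t=26: L0/L1/L2 = -/FBDH/C → run F
t=27: L0/L1/L2 = -/BDH/C → run B
t=28: L0/L1/L2 = -/BDH/C → run B
t=29: L0/L1/L2 = -/BDH/C → run B
t=30: L0/L1/L2 = -/BDH/C → run B
t=31: L0/L1/L2 = -/DH/CB → run D
t=32: L0/L1/L2 = -/DH/CB → run D
t=33: L0/L1/L2 = -/DH/CB → run D
t=34: L0/L1/L2 = -/DH/CB → run D
t=35: L0/L1/L2 = -/H/CBD → run H
t=36: L0/L1/L2 = -/H/CBD → run H
t=37: L0/L1/L2 = -/H/CBD → run H
t=38: L0/L1/L2 = -/H/CBD → run H
t=39: L0/L1/L2 = -/-/CBD → run C
t=40: L0/L1/L2 = -/-/BD → run B
t=41: L0/L1/L2 = -/-/BD → run B
t=42: L0/L1/L2 = -/-/D → run D
t=43: (idle)
t=44: (idle)
t=45: (idle)
t=46: (idle)
t=47: (idle)
t=48: (idle)
t=49: (idle)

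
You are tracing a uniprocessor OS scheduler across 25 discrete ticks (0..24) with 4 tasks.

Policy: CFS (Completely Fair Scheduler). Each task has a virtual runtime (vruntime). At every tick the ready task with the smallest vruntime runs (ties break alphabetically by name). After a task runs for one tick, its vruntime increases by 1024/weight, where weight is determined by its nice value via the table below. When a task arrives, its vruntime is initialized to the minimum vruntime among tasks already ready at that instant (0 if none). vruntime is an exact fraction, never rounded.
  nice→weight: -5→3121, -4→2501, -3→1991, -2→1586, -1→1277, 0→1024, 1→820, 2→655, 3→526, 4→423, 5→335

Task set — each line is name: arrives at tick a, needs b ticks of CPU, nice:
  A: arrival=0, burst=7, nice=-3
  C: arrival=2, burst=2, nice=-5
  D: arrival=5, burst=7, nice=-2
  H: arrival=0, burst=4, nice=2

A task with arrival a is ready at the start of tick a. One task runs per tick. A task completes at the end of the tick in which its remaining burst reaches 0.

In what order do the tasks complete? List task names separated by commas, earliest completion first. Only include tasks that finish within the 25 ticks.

t=0: vr[A=0 H=0] → run A
t=1: vr[A=1024/1991 H=0] → run H
t=2: vr[A=1024/1991 C=1024/1991 H=1024/655] → run A
t=3: vr[A=2048/1991 C=1024/1991 H=1024/655] → run C
t=4: vr[A=2048/1991 C=5234688/6213911 H=1024/655] → run C
t=5: vr[A=2048/1991 D=2048/1991 H=1024/655] → run A
t=6: vr[A=3072/1991 D=2048/1991 H=1024/655] → run D
t=7: vr[A=3072/1991 D=2643456/1578863 H=1024/655] → run A
t=8: vr[A=4096/1991 D=2643456/1578863 H=1024/655] → run H
t=9: vr[A=4096/1991 D=2643456/1578863 H=2048/655] → run D
t=10: vr[A=4096/1991 D=3662848/1578863 H=2048/655] → run A
t=11: vr[A=5120/1991 D=3662848/1578863 H=2048/655] → run D
t=12: vr[A=5120/1991 D=4682240/1578863 H=2048/655] → run A
t=13: vr[A=6144/1991 D=4682240/1578863 H=2048/655] → run D
t=14: vr[A=6144/1991 D=5701632/1578863 H=2048/655] → run A
t=15: vr[D=5701632/1578863 H=2048/655] → run H
t=16: vr[D=5701632/1578863 H=3072/655] → run D
t=17: vr[D=6721024/1578863 H=3072/655] → run D
t=18: vr[D=7740416/1578863 H=3072/655] → run H
t=19: vr[D=7740416/1578863] → run D
t=20: (idle)
t=21: (idle)
t=22: (idle)
t=23: (idle)
t=24: (idle)

completion order = C, A, H, D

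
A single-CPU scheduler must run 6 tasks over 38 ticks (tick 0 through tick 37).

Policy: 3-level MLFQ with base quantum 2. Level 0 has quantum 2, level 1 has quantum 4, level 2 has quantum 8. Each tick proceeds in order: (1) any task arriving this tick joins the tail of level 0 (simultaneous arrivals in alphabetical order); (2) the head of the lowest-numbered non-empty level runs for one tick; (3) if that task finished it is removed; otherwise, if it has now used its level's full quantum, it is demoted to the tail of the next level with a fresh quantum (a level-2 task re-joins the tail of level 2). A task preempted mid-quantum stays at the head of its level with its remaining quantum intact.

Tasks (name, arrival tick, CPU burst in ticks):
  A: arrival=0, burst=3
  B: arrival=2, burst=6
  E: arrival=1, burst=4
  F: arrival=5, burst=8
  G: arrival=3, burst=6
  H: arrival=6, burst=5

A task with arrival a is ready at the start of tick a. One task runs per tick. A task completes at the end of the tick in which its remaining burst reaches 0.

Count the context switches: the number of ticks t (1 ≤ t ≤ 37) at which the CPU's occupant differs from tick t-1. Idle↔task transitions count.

context switches = 13

t=0: L0/L1/L2 = A/-/- → run A
t=1: L0/L1/L2 = AE/-/- → run A
t=2: L0/L1/L2 = EB/A/- → run E
t=3: L0/L1/L2 = EBG/A/- → run E
t=4: L0/L1/L2 = BG/AE/- → run B
t=5: L0/L1/L2 = BGF/AE/- → run B
t=6: L0/L1/L2 = GFH/AEB/- → run G
t=7: L0/L1/L2 = GFH/AEB/- → run G
t=8: L0/L1/L2 = FH/AEBG/- → run F
t=9: L0/L1/L2 = FH/AEBG/- → run F
t=10: L0/L1/L2 = H/AEBGF/- → run H
t=11: L0/L1/L2 = H/AEBGF/- → run H
t=12: L0/L1/L2 = -/AEBGFH/- → run A
t=13: L0/L1/L2 = -/EBGFH/- → run E
t=14: L0/L1/L2 = -/EBGFH/- → run E
t=15: L0/L1/L2 = -/BGFH/- → run B
t=16: L0/L1/L2 = -/BGFH/- → run B
t=17: L0/L1/L2 = -/BGFH/- → run B
t=18: L0/L1/L2 = -/BGFH/- → run B
t=19: L0/L1/L2 = -/GFH/- → run G
t=20: L0/L1/L2 = -/GFH/- → run G
t=21: L0/L1/L2 = -/GFH/- → run G
t=22: L0/L1/L2 = -/GFH/- → run G
t=23: L0/L1/L2 = -/FH/- → run F
t=24: L0/L1/L2 = -/FH/- → run F
t=25: L0/L1/L2 = -/FH/- → run F
t=26: L0/L1/L2 = -/FH/- → run F
t=27: L0/L1/L2 = -/H/F → run H
t=28: L0/L1/L2 = -/H/F → run H
t=29: L0/L1/L2 = -/H/F → run H
t=30: L0/L1/L2 = -/-/F → run F
t=31: L0/L1/L2 = -/-/F → run F
t=32: (idle)
t=33: (idle)
t=34: (idle)
t=35: (idle)
t=36: (idle)
t=37: (idle)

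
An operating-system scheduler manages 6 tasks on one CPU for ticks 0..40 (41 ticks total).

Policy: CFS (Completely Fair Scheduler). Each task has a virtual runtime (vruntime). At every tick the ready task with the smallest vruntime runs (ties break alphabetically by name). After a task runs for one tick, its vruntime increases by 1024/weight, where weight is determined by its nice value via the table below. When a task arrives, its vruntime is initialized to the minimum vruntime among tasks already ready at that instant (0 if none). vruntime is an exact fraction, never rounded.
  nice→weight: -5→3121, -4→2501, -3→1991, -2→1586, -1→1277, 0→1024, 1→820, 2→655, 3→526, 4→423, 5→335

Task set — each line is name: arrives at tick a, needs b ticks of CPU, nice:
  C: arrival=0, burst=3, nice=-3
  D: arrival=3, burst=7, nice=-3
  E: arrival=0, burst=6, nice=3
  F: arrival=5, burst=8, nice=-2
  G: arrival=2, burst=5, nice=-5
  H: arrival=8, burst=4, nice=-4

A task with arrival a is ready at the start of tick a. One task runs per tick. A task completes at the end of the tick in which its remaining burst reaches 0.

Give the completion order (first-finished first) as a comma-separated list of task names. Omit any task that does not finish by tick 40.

completion order = C, G, H, D, F, E

t=0: vr[C=0 E=0] → run C
t=1: vr[C=1024/1991 E=0] → run E
t=2: vr[C=1024/1991 E=512/263 G=1024/1991] → run C
t=3: vr[C=2048/1991 D=1024/1991 E=512/263 G=1024/1991] → run D
t=4: vr[C=2048/1991 D=2048/1991 E=512/263 G=1024/1991] → run G
t=5: vr[C=2048/1991 D=2048/1991 E=512/263 F=5234688/6213911 G=5234688/6213911] → run F
t=6: vr[C=2048/1991 D=2048/1991 E=512/263 F=7332630016/4927631423 G=5234688/6213911] → run G
t=7: vr[C=2048/1991 D=2048/1991 E=512/263 F=7332630016/4927631423 G=7273472/6213911] → run C
t=8: vr[D=2048/1991 E=512/263 F=7332630016/4927631423 G=7273472/6213911 H=2048/1991] → run D
t=9: vr[D=3072/1991 E=512/263 F=7332630016/4927631423 G=7273472/6213911 H=2048/1991] → run H
t=10: vr[D=3072/1991 E=512/263 F=7332630016/4927631423 G=7273472/6213911 H=7160832/4979491] → run G
t=11: vr[D=3072/1991 E=512/263 F=7332630016/4927631423 G=9312256/6213911 H=7160832/4979491] → run H
t=12: vr[D=3072/1991 E=512/263 F=7332630016/4927631423 G=9312256/6213911 H=9199616/4979491] → run F
t=13: vr[D=3072/1991 E=512/263 F=10514152448/4927631423 G=9312256/6213911 H=9199616/4979491] → run G
t=14: vr[D=3072/1991 E=512/263 F=10514152448/4927631423 G=11351040/6213911 H=9199616/4979491] → run D
t=15: vr[D=4096/1991 E=512/263 F=10514152448/4927631423 G=11351040/6213911 H=9199616/4979491] → run G
t=16: vr[D=4096/1991 E=512/263 F=10514152448/4927631423 H=9199616/4979491] → run H
t=17: vr[D=4096/1991 E=512/263 F=10514152448/4927631423 H=11238400/4979491] → run E
t=18: vr[D=4096/1991 E=1024/263 F=10514152448/4927631423 H=11238400/4979491] → run D
t=19: vr[D=5120/1991 E=1024/263 F=10514152448/4927631423 H=11238400/4979491] → run F
t=20: vr[D=5120/1991 E=1024/263 F=13695674880/4927631423 H=11238400/4979491] → run H
t=21: vr[D=5120/1991 E=1024/263 F=13695674880/4927631423] → run D
t=22: vr[D=6144/1991 E=1024/263 F=13695674880/4927631423] → run F
t=23: vr[D=6144/1991 E=1024/263 F=16877197312/4927631423] → run D
t=24: vr[D=7168/1991 E=1024/263 F=16877197312/4927631423] → run F
t=25: vr[D=7168/1991 E=1024/263 F=20058719744/4927631423] → run D
t=26: vr[E=1024/263 F=20058719744/4927631423] → run E
t=27: vr[E=1536/263 F=20058719744/4927631423] → run F
t=28: vr[E=1536/263 F=23240242176/4927631423] → run F
t=29: vr[E=1536/263 F=26421764608/4927631423] → run F
t=30: vr[E=1536/263] → run E
t=31: vr[E=2048/263] → run E
t=32: vr[E=2560/263] → run E
t=33: (idle)
t=34: (idle)
t=35: (idle)
t=36: (idle)
t=37: (idle)
t=38: (idle)
t=39: (idle)
t=40: (idle)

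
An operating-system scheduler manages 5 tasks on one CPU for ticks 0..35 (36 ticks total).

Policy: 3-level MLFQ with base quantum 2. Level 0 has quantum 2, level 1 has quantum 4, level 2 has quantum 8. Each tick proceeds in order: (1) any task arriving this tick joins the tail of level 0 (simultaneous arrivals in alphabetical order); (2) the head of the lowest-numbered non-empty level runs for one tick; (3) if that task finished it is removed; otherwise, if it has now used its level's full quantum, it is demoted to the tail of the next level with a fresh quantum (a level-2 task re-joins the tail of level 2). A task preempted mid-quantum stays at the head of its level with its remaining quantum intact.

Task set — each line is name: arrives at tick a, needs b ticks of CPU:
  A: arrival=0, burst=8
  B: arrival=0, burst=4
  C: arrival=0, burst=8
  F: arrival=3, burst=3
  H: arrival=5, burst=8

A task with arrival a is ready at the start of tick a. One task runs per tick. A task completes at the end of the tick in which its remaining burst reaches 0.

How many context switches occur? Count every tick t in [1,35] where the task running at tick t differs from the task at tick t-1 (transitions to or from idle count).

context switches = 13

t=0: L0/L1/L2 = ABC/-/- → run A
t=1: L0/L1/L2 = ABC/-/- → run A
t=2: L0/L1/L2 = BC/A/- → run B
t=3: L0/L1/L2 = BCF/A/- → run B
t=4: L0/L1/L2 = CF/AB/- → run C
t=5: L0/L1/L2 = CFH/AB/- → run C
t=6: L0/L1/L2 = FH/ABC/- → run F
t=7: L0/L1/L2 = FH/ABC/- → run F
t=8: L0/L1/L2 = H/ABCF/- → run H
t=9: L0/L1/L2 = H/ABCF/- → run H
t=10: L0/L1/L2 = -/ABCFH/- → run A
t=11: L0/L1/L2 = -/ABCFH/- → run A
t=12: L0/L1/L2 = -/ABCFH/- → run A
t=13: L0/L1/L2 = -/ABCFH/- → run A
t=14: L0/L1/L2 = -/BCFH/A → run B
t=15: L0/L1/L2 = -/BCFH/A → run B
t=16: L0/L1/L2 = -/CFH/A → run C
t=17: L0/L1/L2 = -/CFH/A → run C
t=18: L0/L1/L2 = -/CFH/A → run C
t=19: L0/L1/L2 = -/CFH/A → run C
t=20: L0/L1/L2 = -/FH/AC → run F
t=21: L0/L1/L2 = -/H/AC → run H
t=22: L0/L1/L2 = -/H/AC → run H
t=23: L0/L1/L2 = -/H/AC → run H
t=24: L0/L1/L2 = -/H/AC → run H
t=25: L0/L1/L2 = -/-/ACH → run A
t=26: L0/L1/L2 = -/-/ACH → run A
t=27: L0/L1/L2 = -/-/CH → run C
t=28: L0/L1/L2 = -/-/CH → run C
t=29: L0/L1/L2 = -/-/H → run H
t=30: L0/L1/L2 = -/-/H → run H
t=31: (idle)
t=32: (idle)
t=33: (idle)
t=34: (idle)
t=35: (idle)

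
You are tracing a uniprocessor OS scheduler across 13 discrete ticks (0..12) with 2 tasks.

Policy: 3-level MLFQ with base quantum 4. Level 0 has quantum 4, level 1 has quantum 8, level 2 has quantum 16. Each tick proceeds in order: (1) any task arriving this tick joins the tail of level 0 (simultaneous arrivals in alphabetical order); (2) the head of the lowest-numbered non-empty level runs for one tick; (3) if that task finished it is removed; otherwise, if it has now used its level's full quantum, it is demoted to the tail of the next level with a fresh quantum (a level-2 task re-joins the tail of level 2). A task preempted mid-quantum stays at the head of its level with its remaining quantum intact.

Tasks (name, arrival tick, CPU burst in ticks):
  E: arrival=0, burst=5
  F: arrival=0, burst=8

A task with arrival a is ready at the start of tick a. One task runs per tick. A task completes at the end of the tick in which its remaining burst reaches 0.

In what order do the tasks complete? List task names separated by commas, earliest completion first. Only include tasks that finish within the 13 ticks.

completion order = E, F

t=0: L0/L1/L2 = EF/-/- → run E
t=1: L0/L1/L2 = EF/-/- → run E
t=2: L0/L1/L2 = EF/-/- → run E
t=3: L0/L1/L2 = EF/-/- → run E
t=4: L0/L1/L2 = F/E/- → run F
t=5: L0/L1/L2 = F/E/- → run F
t=6: L0/L1/L2 = F/E/- → run F
t=7: L0/L1/L2 = F/E/- → run F
t=8: L0/L1/L2 = -/EF/- → run E
t=9: L0/L1/L2 = -/F/- → run F
t=10: L0/L1/L2 = -/F/- → run F
t=11: L0/L1/L2 = -/F/- → run F
t=12: L0/L1/L2 = -/F/- → run F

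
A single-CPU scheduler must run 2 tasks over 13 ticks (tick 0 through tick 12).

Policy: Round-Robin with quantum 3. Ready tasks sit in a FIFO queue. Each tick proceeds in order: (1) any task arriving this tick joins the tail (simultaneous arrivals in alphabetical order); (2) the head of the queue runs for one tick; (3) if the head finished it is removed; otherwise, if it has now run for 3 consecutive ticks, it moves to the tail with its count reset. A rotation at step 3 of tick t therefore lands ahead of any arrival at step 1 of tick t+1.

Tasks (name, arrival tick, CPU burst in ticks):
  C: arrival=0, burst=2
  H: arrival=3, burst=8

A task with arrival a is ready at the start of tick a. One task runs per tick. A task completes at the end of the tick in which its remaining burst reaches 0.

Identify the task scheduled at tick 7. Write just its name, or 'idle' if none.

t=0: queue=[C] q_used=0 → run C
t=1: queue=[C] q_used=1 → run C
t=2: (idle)
t=3: queue=[H] q_used=0 → run H
t=4: queue=[H] q_used=1 → run H
t=5: queue=[H] q_used=2 → run H
t=6: queue=[H] q_used=0 → run H
t=7: queue=[H] q_used=1 → run H
t=8: queue=[H] q_used=2 → run H
t=9: queue=[H] q_used=0 → run H
t=10: queue=[H] q_used=1 → run H
t=11: (idle)
t=12: (idle)

running at tick 7 = H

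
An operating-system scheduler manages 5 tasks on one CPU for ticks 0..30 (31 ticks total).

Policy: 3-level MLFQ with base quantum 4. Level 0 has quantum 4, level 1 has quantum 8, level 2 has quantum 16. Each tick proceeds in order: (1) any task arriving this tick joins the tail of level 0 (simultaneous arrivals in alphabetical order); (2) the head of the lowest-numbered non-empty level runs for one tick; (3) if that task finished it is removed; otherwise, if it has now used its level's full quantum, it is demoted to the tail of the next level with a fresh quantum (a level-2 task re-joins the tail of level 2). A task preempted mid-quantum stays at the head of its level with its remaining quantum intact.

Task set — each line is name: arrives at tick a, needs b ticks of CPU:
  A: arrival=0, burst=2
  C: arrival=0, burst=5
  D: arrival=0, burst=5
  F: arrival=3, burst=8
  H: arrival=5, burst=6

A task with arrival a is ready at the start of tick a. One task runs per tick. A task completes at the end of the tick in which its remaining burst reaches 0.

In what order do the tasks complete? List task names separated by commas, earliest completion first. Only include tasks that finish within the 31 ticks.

completion order = A, C, D, F, H

t=0: L0/L1/L2 = ACD/-/- → run A
t=1: L0/L1/L2 = ACD/-/- → run A
t=2: L0/L1/L2 = CD/-/- → run C
t=3: L0/L1/L2 = CDF/-/- → run C
t=4: L0/L1/L2 = CDF/-/- → run C
t=5: L0/L1/L2 = CDFH/-/- → run C
t=6: L0/L1/L2 = DFH/C/- → run D
t=7: L0/L1/L2 = DFH/C/- → run D
t=8: L0/L1/L2 = DFH/C/- → run D
t=9: L0/L1/L2 = DFH/C/- → run D
t=10: L0/L1/L2 = FH/CD/- → run F
t=11: L0/L1/L2 = FH/CD/- → run F
t=12: L0/L1/L2 = FH/CD/- → run F
t=13: L0/L1/L2 = FH/CD/- → run F
t=14: L0/L1/L2 = H/CDF/- → run H
t=15: L0/L1/L2 = H/CDF/- → run H
t=16: L0/L1/L2 = H/CDF/- → run H
t=17: L0/L1/L2 = H/CDF/- → run H
t=18: L0/L1/L2 = -/CDFH/- → run C
t=19: L0/L1/L2 = -/DFH/- → run D
t=20: L0/L1/L2 = -/FH/- → run F
t=21: L0/L1/L2 = -/FH/- → run F
t=22: L0/L1/L2 = -/FH/- → run F
t=23: L0/L1/L2 = -/FH/- → run F
t=24: L0/L1/L2 = -/H/- → run H
t=25: L0/L1/L2 = -/H/- → run H
t=26: (idle)
t=27: (idle)
t=28: (idle)
t=29: (idle)
t=30: (idle)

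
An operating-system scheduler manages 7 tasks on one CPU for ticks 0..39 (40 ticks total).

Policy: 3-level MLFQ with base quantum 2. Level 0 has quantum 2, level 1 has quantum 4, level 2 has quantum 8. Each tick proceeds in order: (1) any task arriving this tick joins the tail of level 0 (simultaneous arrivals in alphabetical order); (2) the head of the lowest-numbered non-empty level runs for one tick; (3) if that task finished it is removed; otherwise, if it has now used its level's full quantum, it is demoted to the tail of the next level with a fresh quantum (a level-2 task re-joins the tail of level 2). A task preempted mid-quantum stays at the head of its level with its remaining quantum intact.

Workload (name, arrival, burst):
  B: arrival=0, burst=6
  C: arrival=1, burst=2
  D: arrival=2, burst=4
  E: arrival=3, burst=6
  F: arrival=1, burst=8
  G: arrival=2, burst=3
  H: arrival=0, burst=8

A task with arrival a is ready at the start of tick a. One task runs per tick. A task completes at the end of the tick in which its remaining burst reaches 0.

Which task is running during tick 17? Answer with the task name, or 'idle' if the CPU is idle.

running at tick 17 = B

t=0: L0/L1/L2 = BH/-/- → run B
t=1: L0/L1/L2 = BHCF/-/- → run B
t=2: L0/L1/L2 = HCFDG/B/- → run H
t=3: L0/L1/L2 = HCFDGE/B/- → run H
t=4: L0/L1/L2 = CFDGE/BH/- → run C
t=5: L0/L1/L2 = CFDGE/BH/- → run C
t=6: L0/L1/L2 = FDGE/BH/- → run F
t=7: L0/L1/L2 = FDGE/BH/- → run F
t=8: L0/L1/L2 = DGE/BHF/- → run D
t=9: L0/L1/L2 = DGE/BHF/- → run D
t=10: L0/L1/L2 = GE/BHFD/- → run G
t=11: L0/L1/L2 = GE/BHFD/- → run G
t=12: L0/L1/L2 = E/BHFDG/- → run E
t=13: L0/L1/L2 = E/BHFDG/- → run E
t=14: L0/L1/L2 = -/BHFDGE/- → run B
t=15: L0/L1/L2 = -/BHFDGE/- → run B
t=16: L0/L1/L2 = -/BHFDGE/- → run B
t=17: L0/L1/L2 = -/BHFDGE/- → run B
t=18: L0/L1/L2 = -/HFDGE/- → run H
t=19: L0/L1/L2 = -/HFDGE/- → run H
t=20: L0/L1/L2 = -/HFDGE/- → run H
t=21: L0/L1/L2 = -/HFDGE/- → run H
t=22: L0/L1/L2 = -/FDGE/H → run F
t=23: L0/L1/L2 = -/FDGE/H → run F
t=24: L0/L1/L2 = -/FDGE/H → run F
t=25: L0/L1/L2 = -/FDGE/H → run F
t=26: L0/L1/L2 = -/DGE/HF → run D
t=27: L0/L1/L2 = -/DGE/HF → run D
t=28: L0/L1/L2 = -/GE/HF → run G
t=29: L0/L1/L2 = -/E/HF → run E
t=30: L0/L1/L2 = -/E/HF → run E
t=31: L0/L1/L2 = -/E/HF → run E
t=32: L0/L1/L2 = -/E/HF → run E
t=33: L0/L1/L2 = -/-/HF → run H
t=34: L0/L1/L2 = -/-/HF → run H
t=35: L0/L1/L2 = -/-/F → run F
t=36: L0/L1/L2 = -/-/F → run F
t=37: (idle)
t=38: (idle)
t=39: (idle)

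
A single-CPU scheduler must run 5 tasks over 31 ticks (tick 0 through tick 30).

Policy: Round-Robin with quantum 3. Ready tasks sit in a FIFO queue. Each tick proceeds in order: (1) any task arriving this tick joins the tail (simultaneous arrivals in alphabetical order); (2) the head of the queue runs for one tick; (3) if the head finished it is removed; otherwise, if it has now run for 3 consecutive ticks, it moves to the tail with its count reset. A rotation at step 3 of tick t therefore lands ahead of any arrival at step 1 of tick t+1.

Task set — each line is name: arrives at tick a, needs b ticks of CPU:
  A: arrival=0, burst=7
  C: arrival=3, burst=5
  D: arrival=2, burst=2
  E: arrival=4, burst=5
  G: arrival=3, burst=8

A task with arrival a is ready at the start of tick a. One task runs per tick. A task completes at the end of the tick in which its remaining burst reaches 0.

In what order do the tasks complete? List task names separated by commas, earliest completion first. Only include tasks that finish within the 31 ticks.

t=0: queue=[A] q_used=0 → run A
t=1: queue=[A] q_used=1 → run A
t=2: queue=[A,D] q_used=2 → run A
t=3: queue=[D,A,C,G] q_used=0 → run D
t=4: queue=[D,A,C,G,E] q_used=1 → run D
t=5: queue=[A,C,G,E] q_used=0 → run A
t=6: queue=[A,C,G,E] q_used=1 → run A
t=7: queue=[A,C,G,E] q_used=2 → run A
t=8: queue=[C,G,E,A] q_used=0 → run C
t=9: queue=[C,G,E,A] q_used=1 → run C
t=10: queue=[C,G,E,A] q_used=2 → run C
t=11: queue=[G,E,A,C] q_used=0 → run G
t=12: queue=[G,E,A,C] q_used=1 → run G
t=13: queue=[G,E,A,C] q_used=2 → run G
t=14: queue=[E,A,C,G] q_used=0 → run E
t=15: queue=[E,A,C,G] q_used=1 → run E
t=16: queue=[E,A,C,G] q_used=2 → run E
t=17: queue=[A,C,G,E] q_used=0 → run A
t=18: queue=[C,G,E] q_used=0 → run C
t=19: queue=[C,G,E] q_used=1 → run C
t=20: queue=[G,E] q_used=0 → run G
t=21: queue=[G,E] q_used=1 → run G
t=22: queue=[G,E] q_used=2 → run G
t=23: queue=[E,G] q_used=0 → run E
t=24: queue=[E,G] q_used=1 → run E
t=25: queue=[G] q_used=0 → run G
t=26: queue=[G] q_used=1 → run G
t=27: (idle)
t=28: (idle)
t=29: (idle)
t=30: (idle)

completion order = D, A, C, E, G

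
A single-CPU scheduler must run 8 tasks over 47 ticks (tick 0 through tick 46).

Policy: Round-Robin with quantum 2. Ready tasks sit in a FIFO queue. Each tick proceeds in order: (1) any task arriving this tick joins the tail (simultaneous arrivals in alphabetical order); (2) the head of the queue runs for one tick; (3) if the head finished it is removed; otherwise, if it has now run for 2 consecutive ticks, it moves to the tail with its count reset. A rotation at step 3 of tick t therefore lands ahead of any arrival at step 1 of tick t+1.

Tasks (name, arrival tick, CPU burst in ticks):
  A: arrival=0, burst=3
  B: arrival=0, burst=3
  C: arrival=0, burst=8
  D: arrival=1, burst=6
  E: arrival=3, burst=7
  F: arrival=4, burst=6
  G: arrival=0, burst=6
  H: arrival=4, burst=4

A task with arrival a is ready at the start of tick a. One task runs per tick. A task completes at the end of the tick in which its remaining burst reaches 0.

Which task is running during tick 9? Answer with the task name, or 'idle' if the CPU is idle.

running at tick 9 = D

t=0: queue=[A,B,C,G] q_used=0 → run A
t=1: queue=[A,B,C,G,D] q_used=1 → run A
t=2: queue=[B,C,G,D,A] q_used=0 → run B
t=3: queue=[B,C,G,D,A,E] q_used=1 → run B
t=4: queue=[C,G,D,A,E,B,F,H] q_used=0 → run C
t=5: queue=[C,G,D,A,E,B,F,H] q_used=1 → run C
t=6: queue=[G,D,A,E,B,F,H,C] q_used=0 → run G
t=7: queue=[G,D,A,E,B,F,H,C] q_used=1 → run G
t=8: queue=[D,A,E,B,F,H,C,G] q_used=0 → run D
t=9: queue=[D,A,E,B,F,H,C,G] q_used=1 → run D
t=10: queue=[A,E,B,F,H,C,G,D] q_used=0 → run A
t=11: queue=[E,B,F,H,C,G,D] q_used=0 → run E
t=12: queue=[E,B,F,H,C,G,D] q_used=1 → run E
t=13: queue=[B,F,H,C,G,D,E] q_used=0 → run B
t=14: queue=[F,H,C,G,D,E] q_used=0 → run F
t=15: queue=[F,H,C,G,D,E] q_used=1 → run F
t=16: queue=[H,C,G,D,E,F] q_used=0 → run H
t=17: queue=[H,C,G,D,E,F] q_used=1 → run H
t=18: queue=[C,G,D,E,F,H] q_used=0 → run C
t=19: queue=[C,G,D,E,F,H] q_used=1 → run C
t=20: queue=[G,D,E,F,H,C] q_used=0 → run G
t=21: queue=[G,D,E,F,H,C] q_used=1 → run G
t=22: queue=[D,E,F,H,C,G] q_used=0 → run D
t=23: queue=[D,E,F,H,C,G] q_used=1 → run D
t=24: queue=[E,F,H,C,G,D] q_used=0 → run E
t=25: queue=[E,F,H,C,G,D] q_used=1 → run E
t=26: queue=[F,H,C,G,D,E] q_used=0 → run F
t=27: queue=[F,H,C,G,D,E] q_used=1 → run F
t=28: queue=[H,C,G,D,E,F] q_used=0 → run H
t=29: queue=[H,C,G,D,E,F] q_used=1 → run H
t=30: queue=[C,G,D,E,F] q_used=0 → run C
t=31: queue=[C,G,D,E,F] q_used=1 → run C
t=32: queue=[G,D,E,F,C] q_used=0 → run G
t=33: queue=[G,D,E,F,C] q_used=1 → run G
t=34: queue=[D,E,F,C] q_used=0 → run D
t=35: queue=[D,E,F,C] q_used=1 → run D
t=36: queue=[E,F,C] q_used=0 → run E
t=37: queue=[E,F,C] q_used=1 → run E
t=38: queue=[F,C,E] q_used=0 → run F
t=39: queue=[F,C,E] q_used=1 → run F
t=40: queue=[C,E] q_used=0 → run C
t=41: queue=[C,E] q_used=1 → run C
t=42: queue=[E] q_used=0 → run E
t=43: (idle)
t=44: (idle)
t=45: (idle)
t=46: (idle)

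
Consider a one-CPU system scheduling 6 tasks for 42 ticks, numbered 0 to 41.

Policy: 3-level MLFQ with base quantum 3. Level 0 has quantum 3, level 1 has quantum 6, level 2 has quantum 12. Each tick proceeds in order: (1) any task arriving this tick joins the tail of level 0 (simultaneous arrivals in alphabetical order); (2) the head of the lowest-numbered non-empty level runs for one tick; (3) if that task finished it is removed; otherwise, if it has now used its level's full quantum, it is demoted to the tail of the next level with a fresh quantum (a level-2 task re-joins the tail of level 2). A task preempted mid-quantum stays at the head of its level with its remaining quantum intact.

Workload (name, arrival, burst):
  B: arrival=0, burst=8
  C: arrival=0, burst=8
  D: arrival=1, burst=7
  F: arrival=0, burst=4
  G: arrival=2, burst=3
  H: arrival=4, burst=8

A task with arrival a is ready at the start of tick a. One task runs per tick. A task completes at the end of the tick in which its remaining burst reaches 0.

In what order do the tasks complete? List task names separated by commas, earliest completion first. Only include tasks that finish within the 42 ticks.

t=0: L0/L1/L2 = BCF/-/- → run B
t=1: L0/L1/L2 = BCFD/-/- → run B
t=2: L0/L1/L2 = BCFDG/-/- → run B
t=3: L0/L1/L2 = CFDG/B/- → run C
t=4: L0/L1/L2 = CFDGH/B/- → run C
t=5: L0/L1/L2 = CFDGH/B/- → run C
t=6: L0/L1/L2 = FDGH/BC/- → run F
t=7: L0/L1/L2 = FDGH/BC/- → run F
t=8: L0/L1/L2 = FDGH/BC/- → run F
t=9: L0/L1/L2 = DGH/BCF/- → run D
t=10: L0/L1/L2 = DGH/BCF/- → run D
t=11: L0/L1/L2 = DGH/BCF/- → run D
t=12: L0/L1/L2 = GH/BCFD/- → run G
t=13: L0/L1/L2 = GH/BCFD/- → run G
t=14: L0/L1/L2 = GH/BCFD/- → run G
t=15: L0/L1/L2 = H/BCFD/- → run H
t=16: L0/L1/L2 = H/BCFD/- → run H
t=17: L0/L1/L2 = H/BCFD/- → run H
t=18: L0/L1/L2 = -/BCFDH/- → run B
t=19: L0/L1/L2 = -/BCFDH/- → run B
t=20: L0/L1/L2 = -/BCFDH/- → run B
t=21: L0/L1/L2 = -/BCFDH/- → run B
t=22: L0/L1/L2 = -/BCFDH/- → run B
t=23: L0/L1/L2 = -/CFDH/- → run C
t=24: L0/L1/L2 = -/CFDH/- → run C
t=25: L0/L1/L2 = -/CFDH/- → run C
t=26: L0/L1/L2 = -/CFDH/- → run C
t=27: L0/L1/L2 = -/CFDH/- → run C
t=28: L0/L1/L2 = -/FDH/- → run F
t=29: L0/L1/L2 = -/DH/- → run D
t=30: L0/L1/L2 = -/DH/- → run D
t=31: L0/L1/L2 = -/DH/- → run D
t=32: L0/L1/L2 = -/DH/- → run D
t=33: L0/L1/L2 = -/H/- → run H
t=34: L0/L1/L2 = -/H/- → run H
t=35: L0/L1/L2 = -/H/- → run H
t=36: L0/L1/L2 = -/H/- → run H
t=37: L0/L1/L2 = -/H/- → run H
t=38: (idle)
t=39: (idle)
t=40: (idle)
t=41: (idle)

completion order = G, B, C, F, D, H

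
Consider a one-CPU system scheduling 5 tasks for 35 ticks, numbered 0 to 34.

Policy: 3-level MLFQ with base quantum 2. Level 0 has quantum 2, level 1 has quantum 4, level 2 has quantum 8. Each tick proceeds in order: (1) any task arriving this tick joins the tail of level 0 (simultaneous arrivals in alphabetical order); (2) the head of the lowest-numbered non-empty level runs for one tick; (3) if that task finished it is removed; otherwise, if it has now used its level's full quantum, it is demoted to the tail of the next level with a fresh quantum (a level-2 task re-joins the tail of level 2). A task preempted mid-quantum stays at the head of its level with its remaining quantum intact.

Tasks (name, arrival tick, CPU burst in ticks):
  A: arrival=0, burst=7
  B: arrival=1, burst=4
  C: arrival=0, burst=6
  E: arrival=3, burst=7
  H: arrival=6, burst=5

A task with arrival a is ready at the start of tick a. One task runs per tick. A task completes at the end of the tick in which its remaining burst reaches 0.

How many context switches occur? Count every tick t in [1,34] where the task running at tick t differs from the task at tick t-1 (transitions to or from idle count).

context switches = 12

t=0: L0/L1/L2 = AC/-/- → run A
t=1: L0/L1/L2 = ACB/-/- → run A
t=2: L0/L1/L2 = CB/A/- → run C
t=3: L0/L1/L2 = CBE/A/- → run C
t=4: L0/L1/L2 = BE/AC/- → run B
t=5: L0/L1/L2 = BE/AC/- → run B
t=6: L0/L1/L2 = EH/ACB/- → run E
t=7: L0/L1/L2 = EH/ACB/- → run E
t=8: L0/L1/L2 = H/ACBE/- → run H
t=9: L0/L1/L2 = H/ACBE/- → run H
t=10: L0/L1/L2 = -/ACBEH/- → run A
t=11: L0/L1/L2 = -/ACBEH/- → run A
t=12: L0/L1/L2 = -/ACBEH/- → run A
t=13: L0/L1/L2 = -/ACBEH/- → run A
t=14: L0/L1/L2 = -/CBEH/A → run C
t=15: L0/L1/L2 = -/CBEH/A → run C
t=16: L0/L1/L2 = -/CBEH/A → run C
t=17: L0/L1/L2 = -/CBEH/A → run C
t=18: L0/L1/L2 = -/BEH/A → run B
t=19: L0/L1/L2 = -/BEH/A → run B
t=20: L0/L1/L2 = -/EH/A → run E
t=21: L0/L1/L2 = -/EH/A → run E
t=22: L0/L1/L2 = -/EH/A → run E
t=23: L0/L1/L2 = -/EH/A → run E
t=24: L0/L1/L2 = -/H/AE → run H
t=25: L0/L1/L2 = -/H/AE → run H
t=26: L0/L1/L2 = -/H/AE → run H
t=27: L0/L1/L2 = -/-/AE → run A
t=28: L0/L1/L2 = -/-/E → run E
t=29: (idle)
t=30: (idle)
t=31: (idle)
t=32: (idle)
t=33: (idle)
t=34: (idle)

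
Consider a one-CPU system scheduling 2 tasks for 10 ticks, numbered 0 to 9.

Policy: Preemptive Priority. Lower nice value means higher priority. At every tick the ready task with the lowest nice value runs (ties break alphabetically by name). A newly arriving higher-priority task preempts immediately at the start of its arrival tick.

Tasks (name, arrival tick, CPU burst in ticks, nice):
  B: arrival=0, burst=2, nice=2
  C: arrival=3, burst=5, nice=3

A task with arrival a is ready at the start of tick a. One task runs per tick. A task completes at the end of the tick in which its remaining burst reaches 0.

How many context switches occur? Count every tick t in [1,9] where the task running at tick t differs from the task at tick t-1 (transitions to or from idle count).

t=0: ready={B} → run B
t=1: ready={B} → run B
t=2: (idle)
t=3: ready={C} → run C
t=4: ready={C} → run C
t=5: ready={C} → run C
t=6: ready={C} → run C
t=7: ready={C} → run C
t=8: (idle)
t=9: (idle)

context switches = 3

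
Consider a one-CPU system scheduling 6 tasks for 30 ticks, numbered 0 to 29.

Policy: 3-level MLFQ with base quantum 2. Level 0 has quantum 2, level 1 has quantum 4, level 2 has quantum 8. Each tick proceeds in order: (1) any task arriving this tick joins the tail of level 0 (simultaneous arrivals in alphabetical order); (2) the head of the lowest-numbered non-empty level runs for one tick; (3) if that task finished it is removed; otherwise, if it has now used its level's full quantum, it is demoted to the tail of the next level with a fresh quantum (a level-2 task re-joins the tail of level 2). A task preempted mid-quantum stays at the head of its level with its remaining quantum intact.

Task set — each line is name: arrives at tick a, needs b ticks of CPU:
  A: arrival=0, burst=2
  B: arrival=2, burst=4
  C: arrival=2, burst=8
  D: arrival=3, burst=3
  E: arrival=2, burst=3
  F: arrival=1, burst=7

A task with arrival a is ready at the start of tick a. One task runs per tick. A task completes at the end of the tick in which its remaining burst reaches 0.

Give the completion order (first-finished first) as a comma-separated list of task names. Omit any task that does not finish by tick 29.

completion order = A, B, E, D, F, C

t=0: L0/L1/L2 = A/-/- → run A
t=1: L0/L1/L2 = AF/-/- → run A
t=2: L0/L1/L2 = FBCE/-/- → run F
t=3: L0/L1/L2 = FBCED/-/- → run F
t=4: L0/L1/L2 = BCED/F/- → run B
t=5: L0/L1/L2 = BCED/F/- → run B
t=6: L0/L1/L2 = CED/FB/- → run C
t=7: L0/L1/L2 = CED/FB/- → run C
t=8: L0/L1/L2 = ED/FBC/- → run E
t=9: L0/L1/L2 = ED/FBC/- → run E
t=10: L0/L1/L2 = D/FBCE/- → run D
t=11: L0/L1/L2 = D/FBCE/- → run D
t=12: L0/L1/L2 = -/FBCED/- → run F
t=13: L0/L1/L2 = -/FBCED/- → run F
t=14: L0/L1/L2 = -/FBCED/- → run F
t=15: L0/L1/L2 = -/FBCED/- → run F
t=16: L0/L1/L2 = -/BCED/F → run B
t=17: L0/L1/L2 = -/BCED/F → run B
t=18: L0/L1/L2 = -/CED/F → run C
t=19: L0/L1/L2 = -/CED/F → run C
t=20: L0/L1/L2 = -/CED/F → run C
t=21: L0/L1/L2 = -/CED/F → run C
t=22: L0/L1/L2 = -/ED/FC → run E
t=23: L0/L1/L2 = -/D/FC → run D
t=24: L0/L1/L2 = -/-/FC → run F
t=25: L0/L1/L2 = -/-/C → run C
t=26: L0/L1/L2 = -/-/C → run C
t=27: (idle)
t=28: (idle)
t=29: (idle)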